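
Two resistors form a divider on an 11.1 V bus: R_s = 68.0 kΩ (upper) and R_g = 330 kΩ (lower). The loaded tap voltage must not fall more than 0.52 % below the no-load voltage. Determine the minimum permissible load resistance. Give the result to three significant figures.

R_L(min) ≈ 10.8 MΩ

Output resistance R_th = R_s‖R_g = (68.0 × 330)/398.0 = 56.38 kΩ.
The fractional drop is R_th/(R_th + R_L); requiring this ≤ 0.00520 gives R_L ≥ R_th(1/0.00520 − 1) = 56.38 × 191.3 = 10.8 MΩ.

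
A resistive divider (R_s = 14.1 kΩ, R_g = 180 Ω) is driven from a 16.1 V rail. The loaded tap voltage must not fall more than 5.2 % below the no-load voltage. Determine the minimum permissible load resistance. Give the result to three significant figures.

Output resistance R_th = R_s‖R_g = (14100 × 180)/14280 = 177.7 Ω.
The fractional drop is R_th/(R_th + R_L); requiring this ≤ 0.0520 gives R_L ≥ R_th(1/0.0520 − 1) = 177.7 × 18.23 = 3.24 kΩ.

R_L(min) ≈ 3.24 kΩ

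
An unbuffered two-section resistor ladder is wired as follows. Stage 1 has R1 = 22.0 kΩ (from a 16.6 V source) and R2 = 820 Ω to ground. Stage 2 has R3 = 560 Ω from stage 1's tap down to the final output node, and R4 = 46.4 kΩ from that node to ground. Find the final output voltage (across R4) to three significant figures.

V_out ≈ 0.580 V

Stage 2 presents R3+R4 = 46960 Ω as a load on stage 1's tap.
Stage 1's lower leg becomes R2‖(R3+R4) = 805.9 Ω, so V_mid = 16.6 × 805.9/22810 = 0.5866 V.
Stage 2 is itself unloaded: V_out = V_mid × R4/(R3+R4) = 0.5866 × 46400/46960 = 0.580 V.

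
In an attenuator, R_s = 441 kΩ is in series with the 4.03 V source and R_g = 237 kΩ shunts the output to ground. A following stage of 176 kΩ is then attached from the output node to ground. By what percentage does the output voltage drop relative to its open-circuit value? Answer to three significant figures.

46.7 %

Unloaded V = 4.03 × 237/678.0 = 1.409 V.
Loaded: R_g‖R_L = 101.0 kΩ, giving V = 4.03 × 101.0/542.0 = 0.7510 V.
Drop = (1.409 − 0.7510) / 1.409 = 46.7 %.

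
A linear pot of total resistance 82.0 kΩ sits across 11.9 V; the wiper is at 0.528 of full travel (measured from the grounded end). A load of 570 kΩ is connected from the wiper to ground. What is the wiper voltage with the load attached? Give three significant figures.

V ≈ 6.07 V

The wiper splits the pot into (1−α)R = 38.70 kΩ above and αR = 43.30 kΩ below.
Lower section ‖ load = 40.24 kΩ.
V_wiper = 11.9 × 40.24/(38.70 + 40.24) = 6.07 V.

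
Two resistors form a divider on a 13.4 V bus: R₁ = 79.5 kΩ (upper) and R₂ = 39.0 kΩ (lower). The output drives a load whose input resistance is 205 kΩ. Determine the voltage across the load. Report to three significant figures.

V_out ≈ 3.91 V

The load sits in parallel with R₂: R₂‖R_L = (39.0 × 205) / (39.0 + 205) = 32.77 kΩ.
V_out = 13.4 × 32.77 / (79.5 + 32.77) = 13.4 × 32.77/112.3 = 3.91 V.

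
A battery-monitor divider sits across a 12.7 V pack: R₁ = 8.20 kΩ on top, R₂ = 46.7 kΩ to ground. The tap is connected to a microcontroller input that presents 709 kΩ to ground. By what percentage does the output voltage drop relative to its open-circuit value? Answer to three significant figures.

0.974 %

The divider's output (Thévenin) resistance is R₁‖R₂ = 6.975 kΩ.
Fractional drop under load = R_th/(R_th + R_L) = 6.975 / (6.975 + 709) = 0.009742.
So the output falls by 0.974 %.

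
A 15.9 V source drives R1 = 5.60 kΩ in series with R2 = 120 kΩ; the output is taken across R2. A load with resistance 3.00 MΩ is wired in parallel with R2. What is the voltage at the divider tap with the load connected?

The load sits in parallel with R2: R2‖R_L = (120 × 3000) / (120 + 3000) = 115.4 kΩ.
V_out = 15.9 × 115.4 / (5.60 + 115.4) = 15.9 × 115.4/121.0 = 15.2 V.

V_out ≈ 15.2 V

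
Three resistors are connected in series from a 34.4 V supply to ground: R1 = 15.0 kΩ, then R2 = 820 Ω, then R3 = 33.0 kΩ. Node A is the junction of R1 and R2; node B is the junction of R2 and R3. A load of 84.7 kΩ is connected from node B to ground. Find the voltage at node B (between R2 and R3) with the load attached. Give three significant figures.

V ≈ 20.6 V

At node B, R3 is in parallel with the load: R3‖R_L = 23750 Ω.
Below node A the resistance is R2 + (R3‖R_L) = 24570 Ω, so V_A = 34.4 × 24570/39570 = 21.36 V.
Then V_B = V_A × (R3‖R_L)/(R2 + R3‖R_L) = 21.36 × 23750/24570 = 20.6 V.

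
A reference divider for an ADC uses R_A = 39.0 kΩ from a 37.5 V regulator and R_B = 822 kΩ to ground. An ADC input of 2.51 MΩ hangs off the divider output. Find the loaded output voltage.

The load sits in parallel with R_B: R_B‖R_L = (822 × 2510) / (822 + 2510) = 619.2 kΩ.
V_out = 37.5 × 619.2 / (39.0 + 619.2) = 37.5 × 619.2/658.2 = 35.3 V.

V_out ≈ 35.3 V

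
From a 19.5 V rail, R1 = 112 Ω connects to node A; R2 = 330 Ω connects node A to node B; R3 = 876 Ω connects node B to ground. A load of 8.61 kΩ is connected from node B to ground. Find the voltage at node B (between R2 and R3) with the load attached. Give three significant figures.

V ≈ 12.5 V

At node B, R3 is in parallel with the load: R3‖R_L = 795.1 Ω.
Below node A the resistance is R2 + (R3‖R_L) = 1125 Ω, so V_A = 19.5 × 1125/1237 = 17.73 V.
Then V_B = V_A × (R3‖R_L)/(R2 + R3‖R_L) = 17.73 × 795.1/1125 = 12.5 V.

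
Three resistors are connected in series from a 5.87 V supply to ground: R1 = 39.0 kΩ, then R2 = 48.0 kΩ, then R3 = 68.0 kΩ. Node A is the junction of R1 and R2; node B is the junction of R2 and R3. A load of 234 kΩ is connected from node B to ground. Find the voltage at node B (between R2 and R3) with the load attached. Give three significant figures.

At node B, R3 is in parallel with the load: R3‖R_L = 52.69 kΩ.
Below node A the resistance is R2 + (R3‖R_L) = 100.7 kΩ, so V_A = 5.87 × 100.7/139.7 = 4.231 V.
Then V_B = V_A × (R3‖R_L)/(R2 + R3‖R_L) = 4.231 × 52.69/100.7 = 2.21 V.

V ≈ 2.21 V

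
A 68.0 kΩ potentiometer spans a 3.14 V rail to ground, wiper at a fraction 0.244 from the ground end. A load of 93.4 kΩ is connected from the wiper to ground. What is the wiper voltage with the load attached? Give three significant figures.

The wiper splits the pot into (1−α)R = 51.41 kΩ above and αR = 16.59 kΩ below.
Lower section ‖ load = 14.09 kΩ.
V_wiper = 3.14 × 14.09/(51.41 + 14.09) = 0.675 V.

V ≈ 0.675 V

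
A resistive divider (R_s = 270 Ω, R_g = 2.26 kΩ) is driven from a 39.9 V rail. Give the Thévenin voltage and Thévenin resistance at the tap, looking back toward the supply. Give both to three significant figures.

V_th = 35.6 V, R_th = 241 Ω

V_th is the open-circuit tap voltage: 39.9 × 2260/(270 + 2260) = 35.6 V.
With the supply zeroed, R_s and R_g appear in parallel from the tap: R_th = R_s‖R_g = (270 × 2260)/2530 = 241 Ω.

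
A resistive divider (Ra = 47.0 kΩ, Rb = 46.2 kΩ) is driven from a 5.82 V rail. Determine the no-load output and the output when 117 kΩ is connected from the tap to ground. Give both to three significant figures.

Unloaded: 2.89 V; loaded: 2.41 V

Open-circuit: V = 5.82 × 46.2/(47.0 + 46.2) = 2.89 V.
With the load, Rb becomes Rb‖R_L = 33.12 kΩ, so V = 5.82 × 33.12/80.12 = 2.41 V.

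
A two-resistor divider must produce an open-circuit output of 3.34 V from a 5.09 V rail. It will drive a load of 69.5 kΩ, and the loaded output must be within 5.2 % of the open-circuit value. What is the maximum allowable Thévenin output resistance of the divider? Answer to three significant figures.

Loading drop = R_th/(R_th + R_L) ≤ 0.0520, so R_th ≤ R_L · ε/(1−ε) = 69.5 kΩ × 0.0520/0.9480 = 3.81 kΩ.

R_th ≤ 3.81 kΩ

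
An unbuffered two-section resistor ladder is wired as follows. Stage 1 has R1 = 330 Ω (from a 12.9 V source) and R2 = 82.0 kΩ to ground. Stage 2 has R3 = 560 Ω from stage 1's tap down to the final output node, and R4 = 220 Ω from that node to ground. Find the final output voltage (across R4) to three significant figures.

Stage 2 presents R3+R4 = 780.0 Ω as a load on stage 1's tap.
Stage 1's lower leg becomes R2‖(R3+R4) = 772.7 Ω, so V_mid = 12.9 × 772.7/1103 = 9.039 V.
Stage 2 is itself unloaded: V_out = V_mid × R4/(R3+R4) = 9.039 × 220/780.0 = 2.55 V.

V_out ≈ 2.55 V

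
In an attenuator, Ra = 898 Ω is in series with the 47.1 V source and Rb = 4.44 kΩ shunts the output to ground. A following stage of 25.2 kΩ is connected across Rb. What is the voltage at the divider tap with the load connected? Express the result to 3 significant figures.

V_out ≈ 38.0 V

The load sits in parallel with Rb: Rb‖R_L = (4440 × 25200) / (4440 + 25200) = 3775 Ω.
V_out = 47.1 × 3775 / (898 + 3775) = 47.1 × 3775/4673 = 38.0 V.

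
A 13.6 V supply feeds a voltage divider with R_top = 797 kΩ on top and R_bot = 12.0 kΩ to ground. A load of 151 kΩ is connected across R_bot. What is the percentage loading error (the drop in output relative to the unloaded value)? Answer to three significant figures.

7.26 %

The divider's output (Thévenin) resistance is R_top‖R_bot = 11.82 kΩ.
Fractional drop under load = R_th/(R_th + R_L) = 11.82 / (11.82 + 151) = 0.07261.
So the output falls by 7.26 %.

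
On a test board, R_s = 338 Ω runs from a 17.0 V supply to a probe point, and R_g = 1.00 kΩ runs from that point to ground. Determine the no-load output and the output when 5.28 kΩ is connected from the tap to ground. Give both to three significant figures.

Unloaded: 12.7 V; loaded: 12.1 V

Open-circuit: V = 17.0 × 1000/(338 + 1000) = 12.7 V.
With the load, R_g becomes R_g‖R_L = 840.8 Ω, so V = 17.0 × 840.8/1179 = 12.1 V.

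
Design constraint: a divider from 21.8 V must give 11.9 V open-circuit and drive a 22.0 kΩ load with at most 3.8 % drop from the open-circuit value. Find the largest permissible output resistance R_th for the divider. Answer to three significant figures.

R_th ≤ 869 Ω

Loading drop = R_th/(R_th + R_L) ≤ 0.0380, so R_th ≤ R_L · ε/(1−ε) = 22.0 kΩ × 0.0380/0.9620 = 869 Ω.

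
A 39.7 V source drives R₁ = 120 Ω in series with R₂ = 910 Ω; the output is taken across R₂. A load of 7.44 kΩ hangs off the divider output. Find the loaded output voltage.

The load sits in parallel with R₂: R₂‖R_L = (910 × 7440) / (910 + 7440) = 810.8 Ω.
V_out = 39.7 × 810.8 / (120 + 810.8) = 39.7 × 810.8/930.8 = 34.6 V.
(Unloaded it would have been 35.1 V.)

V_out ≈ 34.6 V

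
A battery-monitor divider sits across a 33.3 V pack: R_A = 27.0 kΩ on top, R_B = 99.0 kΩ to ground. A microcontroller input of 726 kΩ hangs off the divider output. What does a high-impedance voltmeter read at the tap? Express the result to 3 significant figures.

V_out ≈ 25.4 V

The load sits in parallel with R_B: R_B‖R_L = (99.0 × 726) / (99.0 + 726) = 87.12 kΩ.
V_out = 33.3 × 87.12 / (27.0 + 87.12) = 33.3 × 87.12/114.1 = 25.4 V.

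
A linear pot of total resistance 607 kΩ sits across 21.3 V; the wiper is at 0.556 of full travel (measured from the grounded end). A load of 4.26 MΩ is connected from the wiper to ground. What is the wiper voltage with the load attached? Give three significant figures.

V ≈ 11.4 V

The wiper splits the pot into (1−α)R = 269.5 kΩ above and αR = 337.5 kΩ below.
Lower section ‖ load = 312.7 kΩ.
V_wiper = 21.3 × 312.7/(269.5 + 312.7) = 11.4 V.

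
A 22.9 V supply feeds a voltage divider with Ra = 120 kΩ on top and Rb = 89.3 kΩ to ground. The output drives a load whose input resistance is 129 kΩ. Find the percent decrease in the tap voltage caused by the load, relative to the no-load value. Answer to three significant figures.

Unloaded V = 22.9 × 89.3/209.3 = 9.771 V.
Loaded: Rb‖R_L = 52.77 kΩ, giving V = 22.9 × 52.77/172.8 = 6.994 V.
Drop = (9.771 − 6.994) / 9.771 = 28.4 %.

28.4 %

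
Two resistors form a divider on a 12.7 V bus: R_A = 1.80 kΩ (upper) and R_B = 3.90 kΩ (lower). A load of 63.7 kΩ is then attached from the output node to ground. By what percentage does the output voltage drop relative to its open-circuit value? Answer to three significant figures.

1.90 %

The divider's output (Thévenin) resistance is R_A‖R_B = 1.232 kΩ.
Fractional drop under load = R_th/(R_th + R_L) = 1.232 / (1.232 + 63.7) = 0.01897.
So the output falls by 1.90 %.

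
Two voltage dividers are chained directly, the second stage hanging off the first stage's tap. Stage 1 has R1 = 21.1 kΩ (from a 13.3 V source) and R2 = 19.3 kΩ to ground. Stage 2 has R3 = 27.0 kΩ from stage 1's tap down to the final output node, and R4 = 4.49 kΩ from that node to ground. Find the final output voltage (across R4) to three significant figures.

Stage 2 presents R3+R4 = 31.49 kΩ as a load on stage 1's tap.
Stage 1's lower leg becomes R2‖(R3+R4) = 11.97 kΩ, so V_mid = 13.3 × 11.97/33.07 = 4.813 V.
Stage 2 is itself unloaded: V_out = V_mid × R4/(R3+R4) = 4.813 × 4.49/31.49 = 0.686 V.

V_out ≈ 0.686 V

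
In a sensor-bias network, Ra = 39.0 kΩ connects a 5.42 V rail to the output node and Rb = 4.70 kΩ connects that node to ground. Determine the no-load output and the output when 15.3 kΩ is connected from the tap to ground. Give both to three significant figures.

Open-circuit: V = 5.42 × 4.70/(39.0 + 4.70) = 0.583 V.
With the load, Rb becomes Rb‖R_L = 3.595 kΩ, so V = 5.42 × 3.595/42.60 = 0.458 V.

Unloaded: 0.583 V; loaded: 0.458 V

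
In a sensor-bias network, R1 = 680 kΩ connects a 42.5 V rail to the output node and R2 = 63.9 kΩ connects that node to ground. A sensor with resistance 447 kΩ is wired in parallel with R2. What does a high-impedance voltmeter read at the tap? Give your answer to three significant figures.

The load sits in parallel with R2: R2‖R_L = (63.9 × 447) / (63.9 + 447) = 55.91 kΩ.
V_out = 42.5 × 55.91 / (680 + 55.91) = 42.5 × 55.91/735.9 = 3.23 V.

V_out ≈ 3.23 V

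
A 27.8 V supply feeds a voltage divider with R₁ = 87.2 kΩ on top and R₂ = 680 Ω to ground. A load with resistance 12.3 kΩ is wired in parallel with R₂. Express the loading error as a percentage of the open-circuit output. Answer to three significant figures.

The divider's output (Thévenin) resistance is R₁‖R₂ = 674.7 Ω.
Fractional drop under load = R_th/(R_th + R_L) = 674.7 / (674.7 + 12300) = 0.05200.
So the output falls by 5.20 %.

5.20 %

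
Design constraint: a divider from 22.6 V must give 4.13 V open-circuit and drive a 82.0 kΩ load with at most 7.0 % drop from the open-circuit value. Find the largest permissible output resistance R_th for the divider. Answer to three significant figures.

Loading drop = R_th/(R_th + R_L) ≤ 0.0700, so R_th ≤ R_L · ε/(1−ε) = 82.0 kΩ × 0.0700/0.9300 = 6.17 kΩ.

R_th ≤ 6.17 kΩ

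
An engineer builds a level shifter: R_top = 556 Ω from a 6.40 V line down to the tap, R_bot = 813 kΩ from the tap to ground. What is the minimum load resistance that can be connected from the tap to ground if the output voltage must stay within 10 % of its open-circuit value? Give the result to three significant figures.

R_L(min) ≈ 5.00 kΩ

Output resistance R_th = R_top‖R_bot = (556 × 813000)/813600 = 555.6 Ω.
The fractional drop is R_th/(R_th + R_L); requiring this ≤ 0.100 gives R_L ≥ R_th(1/0.100 − 1) = 555.6 × 9.000 = 5.00 kΩ.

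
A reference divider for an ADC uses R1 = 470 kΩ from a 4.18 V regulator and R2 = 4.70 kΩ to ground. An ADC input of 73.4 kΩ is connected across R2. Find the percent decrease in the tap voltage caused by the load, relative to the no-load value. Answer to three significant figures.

5.96 %

The divider's output (Thévenin) resistance is R1‖R2 = 4.653 kΩ.
Fractional drop under load = R_th/(R_th + R_L) = 4.653 / (4.653 + 73.4) = 0.05962.
So the output falls by 5.96 %.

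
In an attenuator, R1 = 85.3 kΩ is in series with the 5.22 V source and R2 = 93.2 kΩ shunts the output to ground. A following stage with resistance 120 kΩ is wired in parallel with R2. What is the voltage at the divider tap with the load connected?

The load sits in parallel with R2: R2‖R_L = (93.2 × 120) / (93.2 + 120) = 52.46 kΩ.
V_out = 5.22 × 52.46 / (85.3 + 52.46) = 5.22 × 52.46/137.8 = 1.99 V.

V_out ≈ 1.99 V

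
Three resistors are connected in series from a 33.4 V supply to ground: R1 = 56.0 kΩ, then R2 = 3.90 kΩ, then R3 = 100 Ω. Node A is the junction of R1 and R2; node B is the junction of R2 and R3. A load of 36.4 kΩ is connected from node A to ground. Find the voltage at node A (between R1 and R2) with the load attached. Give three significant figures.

V ≈ 2.02 V

Below node A the series string R2+R3 = 4000 Ω sits in parallel with the 36400 Ω load: 3604 Ω.
V_A = 33.4 × 3604/(56000 + 3604) = 2.02 V.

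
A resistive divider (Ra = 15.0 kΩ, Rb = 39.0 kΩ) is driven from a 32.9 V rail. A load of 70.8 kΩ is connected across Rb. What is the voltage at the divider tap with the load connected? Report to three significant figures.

V_out ≈ 20.6 V

The load sits in parallel with Rb: Rb‖R_L = (39.0 × 70.8) / (39.0 + 70.8) = 25.15 kΩ.
V_out = 32.9 × 25.15 / (15.0 + 25.15) = 32.9 × 25.15/40.15 = 20.6 V.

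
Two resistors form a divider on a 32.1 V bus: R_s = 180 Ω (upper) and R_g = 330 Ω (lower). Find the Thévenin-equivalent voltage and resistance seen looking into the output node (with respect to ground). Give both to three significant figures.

V_th = 20.8 V, R_th = 116 Ω

V_th is the open-circuit tap voltage: 32.1 × 330/(180 + 330) = 20.8 V.
With the supply zeroed, R_s and R_g appear in parallel from the tap: R_th = R_s‖R_g = (180 × 330)/510.0 = 116 Ω.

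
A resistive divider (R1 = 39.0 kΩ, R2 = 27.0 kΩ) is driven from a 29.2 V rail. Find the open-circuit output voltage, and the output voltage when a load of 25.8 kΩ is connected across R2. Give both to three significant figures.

Open-circuit: V = 29.2 × 27.0/(39.0 + 27.0) = 11.9 V.
With the load, R2 becomes R2‖R_L = 13.19 kΩ, so V = 29.2 × 13.19/52.19 = 7.38 V.

Unloaded: 11.9 V; loaded: 7.38 V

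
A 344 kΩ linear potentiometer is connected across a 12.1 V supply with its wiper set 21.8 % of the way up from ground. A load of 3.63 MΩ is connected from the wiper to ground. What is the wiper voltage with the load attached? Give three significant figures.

The wiper splits the pot into (1−α)R = 269.0 kΩ above and αR = 74.99 kΩ below.
Lower section ‖ load = 73.47 kΩ.
V_wiper = 12.1 × 73.47/(269.0 + 73.47) = 2.60 V.

V ≈ 2.60 V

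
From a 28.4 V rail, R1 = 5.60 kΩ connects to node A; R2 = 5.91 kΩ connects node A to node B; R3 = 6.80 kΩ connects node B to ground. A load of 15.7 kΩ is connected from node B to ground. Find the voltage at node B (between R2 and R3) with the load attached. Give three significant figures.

At node B, R3 is in parallel with the load: R3‖R_L = 4.745 kΩ.
Below node A the resistance is R2 + (R3‖R_L) = 10.65 kΩ, so V_A = 28.4 × 10.65/16.25 = 18.62 V.
Then V_B = V_A × (R3‖R_L)/(R2 + R3‖R_L) = 18.62 × 4.745/10.65 = 8.29 V.

V ≈ 8.29 V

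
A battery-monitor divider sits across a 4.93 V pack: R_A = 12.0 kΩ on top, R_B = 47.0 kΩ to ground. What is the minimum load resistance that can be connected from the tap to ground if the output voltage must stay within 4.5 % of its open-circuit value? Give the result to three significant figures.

R_L(min) ≈ 203 kΩ

Output resistance R_th = R_A‖R_B = (12.0 × 47.0)/59.00 = 9.559 kΩ.
The fractional drop is R_th/(R_th + R_L); requiring this ≤ 0.0450 gives R_L ≥ R_th(1/0.0450 − 1) = 9.559 × 21.22 = 203 kΩ.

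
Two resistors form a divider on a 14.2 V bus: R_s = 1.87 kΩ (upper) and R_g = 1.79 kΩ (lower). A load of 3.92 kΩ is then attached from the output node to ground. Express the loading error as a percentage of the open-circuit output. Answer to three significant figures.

Unloaded V = 14.2 × 1.79/3.660 = 6.945 V.
Loaded: R_g‖R_L = 1.229 kΩ, giving V = 14.2 × 1.229/3.099 = 5.631 V.
Drop = (6.945 − 5.631) / 6.945 = 18.9 %.

18.9 %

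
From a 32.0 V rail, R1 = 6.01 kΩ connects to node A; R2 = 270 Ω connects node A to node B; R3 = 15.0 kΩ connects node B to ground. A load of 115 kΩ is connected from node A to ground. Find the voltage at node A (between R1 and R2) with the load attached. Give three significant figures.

Below node A the series string R2+R3 = 15270 Ω sits in parallel with the 115000 Ω load: 13480 Ω.
V_A = 32.0 × 13480/(6010 + 13480) = 22.1 V.

V ≈ 22.1 V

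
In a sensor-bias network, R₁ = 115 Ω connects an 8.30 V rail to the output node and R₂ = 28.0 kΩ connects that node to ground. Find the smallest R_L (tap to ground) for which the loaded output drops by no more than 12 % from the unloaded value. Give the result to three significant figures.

Output resistance R_th = R₁‖R₂ = (115 × 28000)/28120 = 114.5 Ω.
The fractional drop is R_th/(R_th + R_L); requiring this ≤ 0.120 gives R_L ≥ R_th(1/0.120 − 1) = 114.5 × 7.333 = 840 Ω.

R_L(min) ≈ 840 Ω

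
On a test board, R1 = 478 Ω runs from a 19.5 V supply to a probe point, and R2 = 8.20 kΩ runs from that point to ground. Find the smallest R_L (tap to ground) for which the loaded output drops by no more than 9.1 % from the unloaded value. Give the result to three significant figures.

Output resistance R_th = R1‖R2 = (478 × 8200)/8678 = 451.7 Ω.
The fractional drop is R_th/(R_th + R_L); requiring this ≤ 0.0910 gives R_L ≥ R_th(1/0.0910 − 1) = 451.7 × 9.989 = 4.51 kΩ.

R_L(min) ≈ 4.51 kΩ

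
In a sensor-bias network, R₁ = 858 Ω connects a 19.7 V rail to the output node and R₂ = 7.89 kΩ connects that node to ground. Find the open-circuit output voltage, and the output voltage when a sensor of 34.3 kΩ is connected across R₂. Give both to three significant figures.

Unloaded: 17.8 V; loaded: 17.4 V

Open-circuit: V = 19.7 × 7890/(858 + 7890) = 17.8 V.
With the load, R₂ becomes R₂‖R_L = 6414 Ω, so V = 19.7 × 6414/7272 = 17.4 V.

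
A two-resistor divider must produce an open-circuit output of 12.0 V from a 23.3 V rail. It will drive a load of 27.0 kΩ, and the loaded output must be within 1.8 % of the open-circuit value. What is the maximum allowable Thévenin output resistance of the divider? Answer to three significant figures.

R_th ≤ 495 Ω

Loading drop = R_th/(R_th + R_L) ≤ 0.0180, so R_th ≤ R_L · ε/(1−ε) = 27.0 kΩ × 0.0180/0.9820 = 495 Ω.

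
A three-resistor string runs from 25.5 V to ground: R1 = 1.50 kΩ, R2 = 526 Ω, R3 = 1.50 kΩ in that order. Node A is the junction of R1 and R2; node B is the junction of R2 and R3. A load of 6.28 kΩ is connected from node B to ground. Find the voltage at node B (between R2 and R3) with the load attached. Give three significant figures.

At node B, R3 is in parallel with the load: R3‖R_L = 1211 Ω.
Below node A the resistance is R2 + (R3‖R_L) = 1737 Ω, so V_A = 25.5 × 1737/3237 = 13.68 V.
Then V_B = V_A × (R3‖R_L)/(R2 + R3‖R_L) = 13.68 × 1211/1737 = 9.54 V.

V ≈ 9.54 V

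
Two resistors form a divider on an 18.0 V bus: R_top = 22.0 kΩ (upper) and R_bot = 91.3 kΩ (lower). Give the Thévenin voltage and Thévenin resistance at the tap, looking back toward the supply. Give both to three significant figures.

V_th is the open-circuit tap voltage: 18.0 × 91.3/(22.0 + 91.3) = 14.5 V.
With the supply zeroed, R_top and R_bot appear in parallel from the tap: R_th = R_top‖R_bot = (22.0 × 91.3)/113.3 = 17.7 kΩ.

V_th = 14.5 V, R_th = 17.7 kΩ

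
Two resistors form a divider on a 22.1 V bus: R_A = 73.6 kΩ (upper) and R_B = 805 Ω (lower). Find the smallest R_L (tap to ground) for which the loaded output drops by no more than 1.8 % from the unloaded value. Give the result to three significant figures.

R_L(min) ≈ 43.4 kΩ

Output resistance R_th = R_A‖R_B = (73600 × 805)/74400 = 796.3 Ω.
The fractional drop is R_th/(R_th + R_L); requiring this ≤ 0.0180 gives R_L ≥ R_th(1/0.0180 − 1) = 796.3 × 54.56 = 43.4 kΩ.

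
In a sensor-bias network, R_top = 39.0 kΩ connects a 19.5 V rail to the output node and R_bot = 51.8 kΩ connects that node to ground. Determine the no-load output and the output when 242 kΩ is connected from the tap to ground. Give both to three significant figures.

Unloaded: 11.1 V; loaded: 10.2 V

Open-circuit: V = 19.5 × 51.8/(39.0 + 51.8) = 11.1 V.
With the load, R_bot becomes R_bot‖R_L = 42.67 kΩ, so V = 19.5 × 42.67/81.67 = 10.2 V.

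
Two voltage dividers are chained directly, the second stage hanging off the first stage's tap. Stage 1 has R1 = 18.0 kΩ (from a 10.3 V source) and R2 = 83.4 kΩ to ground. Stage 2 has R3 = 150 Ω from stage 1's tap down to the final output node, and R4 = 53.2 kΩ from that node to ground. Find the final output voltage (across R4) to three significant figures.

Stage 2 presents R3+R4 = 53350 Ω as a load on stage 1's tap.
Stage 1's lower leg becomes R2‖(R3+R4) = 32540 Ω, so V_mid = 10.3 × 32540/50540 = 6.631 V.
Stage 2 is itself unloaded: V_out = V_mid × R4/(R3+R4) = 6.631 × 53200/53350 = 6.61 V.

V_out ≈ 6.61 V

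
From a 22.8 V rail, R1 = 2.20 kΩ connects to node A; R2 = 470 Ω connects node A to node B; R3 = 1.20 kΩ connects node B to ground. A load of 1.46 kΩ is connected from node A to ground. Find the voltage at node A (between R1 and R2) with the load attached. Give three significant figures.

V ≈ 5.96 V

Below node A the series string R2+R3 = 1670 Ω sits in parallel with the 1460 Ω load: 779.0 Ω.
V_A = 22.8 × 779.0/(2200 + 779.0) = 5.96 V.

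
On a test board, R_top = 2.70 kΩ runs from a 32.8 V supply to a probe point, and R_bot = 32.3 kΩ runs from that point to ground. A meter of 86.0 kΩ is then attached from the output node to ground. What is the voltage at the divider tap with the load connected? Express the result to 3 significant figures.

The load sits in parallel with R_bot: R_bot‖R_L = (32.3 × 86.0) / (32.3 + 86.0) = 23.48 kΩ.
V_out = 32.8 × 23.48 / (2.70 + 23.48) = 32.8 × 23.48/26.18 = 29.4 V.

V_out ≈ 29.4 V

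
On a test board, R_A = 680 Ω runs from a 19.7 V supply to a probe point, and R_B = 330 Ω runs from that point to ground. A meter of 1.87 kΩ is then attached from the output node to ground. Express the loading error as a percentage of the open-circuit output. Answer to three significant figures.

10.6 %

The divider's output (Thévenin) resistance is R_A‖R_B = 222.2 Ω.
Fractional drop under load = R_th/(R_th + R_L) = 222.2 / (222.2 + 1870) = 0.1062.
So the output falls by 10.6 %.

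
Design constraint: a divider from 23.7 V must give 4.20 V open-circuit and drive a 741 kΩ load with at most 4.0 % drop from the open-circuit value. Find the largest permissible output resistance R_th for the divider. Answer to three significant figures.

R_th ≤ 30.9 kΩ

Loading drop = R_th/(R_th + R_L) ≤ 0.0400, so R_th ≤ R_L · ε/(1−ε) = 741 kΩ × 0.0400/0.9600 = 30.9 kΩ.
(Any R1, R2 with R2/(R1+R2) = 0.177 and R1‖R2 ≤ 30.9 kΩ will meet the spec.)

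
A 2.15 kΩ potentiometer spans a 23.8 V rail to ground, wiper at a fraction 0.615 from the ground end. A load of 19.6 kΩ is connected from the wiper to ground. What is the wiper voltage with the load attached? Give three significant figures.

The wiper splits the pot into (1−α)R = 827.8 Ω above and αR = 1322 Ω below.
Lower section ‖ load = 1239 Ω.
V_wiper = 23.8 × 1239/(827.8 + 1239) = 14.3 V.

V ≈ 14.3 V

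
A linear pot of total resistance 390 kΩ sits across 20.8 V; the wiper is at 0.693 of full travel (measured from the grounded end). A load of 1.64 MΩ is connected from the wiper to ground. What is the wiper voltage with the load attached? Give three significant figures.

The wiper splits the pot into (1−α)R = 119.7 kΩ above and αR = 270.3 kΩ below.
Lower section ‖ load = 232.0 kΩ.
V_wiper = 20.8 × 232.0/(119.7 + 232.0) = 13.7 V.

V ≈ 13.7 V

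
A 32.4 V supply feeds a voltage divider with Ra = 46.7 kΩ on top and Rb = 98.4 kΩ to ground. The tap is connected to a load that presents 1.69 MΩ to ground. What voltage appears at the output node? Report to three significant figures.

V_out ≈ 21.6 V

The load sits in parallel with Rb: Rb‖R_L = (98.4 × 1690) / (98.4 + 1690) = 92.99 kΩ.
V_out = 32.4 × 92.99 / (46.7 + 92.99) = 32.4 × 92.99/139.7 = 21.6 V.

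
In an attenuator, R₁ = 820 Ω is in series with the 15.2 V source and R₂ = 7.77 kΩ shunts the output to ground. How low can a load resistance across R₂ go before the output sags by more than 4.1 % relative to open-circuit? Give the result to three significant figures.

Output resistance R_th = R₁‖R₂ = (820 × 7770)/8590 = 741.7 Ω.
The fractional drop is R_th/(R_th + R_L); requiring this ≤ 0.0410 gives R_L ≥ R_th(1/0.0410 − 1) = 741.7 × 23.39 = 17.3 kΩ.

R_L(min) ≈ 17.3 kΩ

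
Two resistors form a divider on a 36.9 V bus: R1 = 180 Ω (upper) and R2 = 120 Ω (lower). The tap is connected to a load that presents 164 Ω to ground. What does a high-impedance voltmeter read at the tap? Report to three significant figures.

V_out ≈ 10.3 V

The load sits in parallel with R2: R2‖R_L = (120 × 164) / (120 + 164) = 69.30 Ω.
V_out = 36.9 × 69.30 / (180 + 69.30) = 36.9 × 69.30/249.3 = 10.3 V.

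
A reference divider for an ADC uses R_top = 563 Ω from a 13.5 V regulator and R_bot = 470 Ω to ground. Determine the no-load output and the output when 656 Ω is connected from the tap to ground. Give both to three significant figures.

Open-circuit: V = 13.5 × 470/(563 + 470) = 6.14 V.
With the load, R_bot becomes R_bot‖R_L = 273.8 Ω, so V = 13.5 × 273.8/836.8 = 4.42 V.

Unloaded: 6.14 V; loaded: 4.42 V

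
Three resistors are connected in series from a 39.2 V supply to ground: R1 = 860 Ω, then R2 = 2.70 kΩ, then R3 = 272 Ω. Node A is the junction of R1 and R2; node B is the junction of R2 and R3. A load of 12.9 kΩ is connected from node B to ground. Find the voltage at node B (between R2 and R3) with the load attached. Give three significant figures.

V ≈ 2.73 V

At node B, R3 is in parallel with the load: R3‖R_L = 266.4 Ω.
Below node A the resistance is R2 + (R3‖R_L) = 2966 Ω, so V_A = 39.2 × 2966/3826 = 30.39 V.
Then V_B = V_A × (R3‖R_L)/(R2 + R3‖R_L) = 30.39 × 266.4/2966 = 2.73 V.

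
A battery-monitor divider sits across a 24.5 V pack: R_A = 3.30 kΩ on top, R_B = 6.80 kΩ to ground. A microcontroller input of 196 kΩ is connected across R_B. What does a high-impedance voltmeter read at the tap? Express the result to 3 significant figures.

The load sits in parallel with R_B: R_B‖R_L = (6.80 × 196) / (6.80 + 196) = 6.572 kΩ.
V_out = 24.5 × 6.572 / (3.30 + 6.572) = 24.5 × 6.572/9.872 = 16.3 V.

V_out ≈ 16.3 V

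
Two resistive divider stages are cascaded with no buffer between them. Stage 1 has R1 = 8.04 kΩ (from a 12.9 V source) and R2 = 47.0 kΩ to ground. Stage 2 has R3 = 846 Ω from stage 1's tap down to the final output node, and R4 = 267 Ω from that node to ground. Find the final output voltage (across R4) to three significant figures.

Stage 2 presents R3+R4 = 1113 Ω as a load on stage 1's tap.
Stage 1's lower leg becomes R2‖(R3+R4) = 1087 Ω, so V_mid = 12.9 × 1087/9127 = 1.537 V.
Stage 2 is itself unloaded: V_out = V_mid × R4/(R3+R4) = 1.537 × 267/1113 = 0.369 V.

V_out ≈ 0.369 V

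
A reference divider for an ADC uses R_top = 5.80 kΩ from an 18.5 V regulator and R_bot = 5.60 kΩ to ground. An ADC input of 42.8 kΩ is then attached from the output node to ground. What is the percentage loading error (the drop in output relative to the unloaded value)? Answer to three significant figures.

The divider's output (Thévenin) resistance is R_top‖R_bot = 2.849 kΩ.
Fractional drop under load = R_th/(R_th + R_L) = 2.849 / (2.849 + 42.8) = 0.06241.
So the output falls by 6.24 %.

6.24 %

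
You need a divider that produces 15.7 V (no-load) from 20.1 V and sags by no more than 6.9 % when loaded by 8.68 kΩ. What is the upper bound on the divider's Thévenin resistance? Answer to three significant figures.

Loading drop = R_th/(R_th + R_L) ≤ 0.0690, so R_th ≤ R_L · ε/(1−ε) = 8.68 kΩ × 0.0690/0.9310 = 643 Ω.
(Any R1, R2 with R2/(R1+R2) = 0.781 and R1‖R2 ≤ 643 Ω will meet the spec.)

R_th ≤ 643 Ω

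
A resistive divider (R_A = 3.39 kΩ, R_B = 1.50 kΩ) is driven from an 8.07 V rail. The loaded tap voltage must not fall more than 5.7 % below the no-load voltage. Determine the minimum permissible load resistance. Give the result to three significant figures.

R_L(min) ≈ 17.2 kΩ

Output resistance R_th = R_A‖R_B = (3.39 × 1.50)/4.890 = 1.040 kΩ.
The fractional drop is R_th/(R_th + R_L); requiring this ≤ 0.0570 gives R_L ≥ R_th(1/0.0570 − 1) = 1.040 × 16.54 = 17.2 kΩ.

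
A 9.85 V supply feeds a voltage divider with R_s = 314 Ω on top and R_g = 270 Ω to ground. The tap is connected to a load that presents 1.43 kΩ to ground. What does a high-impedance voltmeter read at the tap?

V_out ≈ 4.13 V

The load sits in parallel with R_g: R_g‖R_L = (270 × 1430) / (270 + 1430) = 227.1 Ω.
V_out = 9.85 × 227.1 / (314 + 227.1) = 9.85 × 227.1/541.1 = 4.13 V.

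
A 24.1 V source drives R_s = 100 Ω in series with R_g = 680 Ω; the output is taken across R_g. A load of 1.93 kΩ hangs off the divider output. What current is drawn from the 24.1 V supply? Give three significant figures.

R_g‖R_L = 502.8 Ω, so the source sees R_s + R_g‖R_L = 602.8 Ω.
I = 24.1 V / 602.8 Ω = 40.0 mA.

I ≈ 40.0 mA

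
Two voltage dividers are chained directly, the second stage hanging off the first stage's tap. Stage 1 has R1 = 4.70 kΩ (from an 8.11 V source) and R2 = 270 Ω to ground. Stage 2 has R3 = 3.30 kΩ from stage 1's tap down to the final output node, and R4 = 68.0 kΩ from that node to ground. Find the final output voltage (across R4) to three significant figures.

V_out ≈ 0.419 V

Stage 2 presents R3+R4 = 71300 Ω as a load on stage 1's tap.
Stage 1's lower leg becomes R2‖(R3+R4) = 269.0 Ω, so V_mid = 8.11 × 269.0/4969 = 0.4390 V.
Stage 2 is itself unloaded: V_out = V_mid × R4/(R3+R4) = 0.4390 × 68000/71300 = 0.419 V.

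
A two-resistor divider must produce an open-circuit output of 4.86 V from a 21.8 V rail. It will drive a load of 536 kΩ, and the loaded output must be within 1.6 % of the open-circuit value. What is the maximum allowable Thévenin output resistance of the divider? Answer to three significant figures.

Loading drop = R_th/(R_th + R_L) ≤ 0.0160, so R_th ≤ R_L · ε/(1−ε) = 536 kΩ × 0.0160/0.9840 = 8.72 kΩ.

R_th ≤ 8.72 kΩ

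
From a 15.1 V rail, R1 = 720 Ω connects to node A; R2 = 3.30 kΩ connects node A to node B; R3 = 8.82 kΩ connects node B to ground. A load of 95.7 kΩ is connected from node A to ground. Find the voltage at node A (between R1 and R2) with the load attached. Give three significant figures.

V ≈ 14.2 V

Below node A the series string R2+R3 = 12120 Ω sits in parallel with the 95700 Ω load: 10760 Ω.
V_A = 15.1 × 10760/(720 + 10760) = 14.2 V.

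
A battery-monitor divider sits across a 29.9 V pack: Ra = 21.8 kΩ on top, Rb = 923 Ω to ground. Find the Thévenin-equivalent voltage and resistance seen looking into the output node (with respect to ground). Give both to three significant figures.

V_th = 1.21 V, R_th = 886 Ω

V_th is the open-circuit tap voltage: 29.9 × 923/(21800 + 923) = 1.21 V.
With the supply zeroed, Ra and Rb appear in parallel from the tap: R_th = Ra‖Rb = (21800 × 923)/22720 = 886 Ω.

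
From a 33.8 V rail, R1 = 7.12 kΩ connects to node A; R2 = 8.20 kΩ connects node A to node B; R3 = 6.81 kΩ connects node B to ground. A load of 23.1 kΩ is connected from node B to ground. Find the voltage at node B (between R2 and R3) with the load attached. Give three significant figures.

V ≈ 8.64 V

At node B, R3 is in parallel with the load: R3‖R_L = 5.259 kΩ.
Below node A the resistance is R2 + (R3‖R_L) = 13.46 kΩ, so V_A = 33.8 × 13.46/20.58 = 22.11 V.
Then V_B = V_A × (R3‖R_L)/(R2 + R3‖R_L) = 22.11 × 5.259/13.46 = 8.64 V.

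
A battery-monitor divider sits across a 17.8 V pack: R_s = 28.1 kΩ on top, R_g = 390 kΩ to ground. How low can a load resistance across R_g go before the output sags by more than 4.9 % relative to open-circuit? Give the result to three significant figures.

Output resistance R_th = R_s‖R_g = (28.1 × 390)/418.1 = 26.21 kΩ.
The fractional drop is R_th/(R_th + R_L); requiring this ≤ 0.0490 gives R_L ≥ R_th(1/0.0490 − 1) = 26.21 × 19.41 = 509 kΩ.

R_L(min) ≈ 509 kΩ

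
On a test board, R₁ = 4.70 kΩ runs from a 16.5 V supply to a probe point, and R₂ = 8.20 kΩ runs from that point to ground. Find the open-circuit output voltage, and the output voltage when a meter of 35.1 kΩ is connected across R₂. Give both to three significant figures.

Unloaded: 10.5 V; loaded: 9.67 V

Open-circuit: V = 16.5 × 8.20/(4.70 + 8.20) = 10.5 V.
With the load, R₂ becomes R₂‖R_L = 6.647 kΩ, so V = 16.5 × 6.647/11.35 = 9.67 V.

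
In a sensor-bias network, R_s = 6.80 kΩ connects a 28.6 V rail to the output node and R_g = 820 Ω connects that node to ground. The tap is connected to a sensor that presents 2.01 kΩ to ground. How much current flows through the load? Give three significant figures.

R_g‖R_L = 582.4 Ω; V_out = 28.6 × 582.4/7382 = 2.256 V.
I_L = V_out / R_L = 2.256 / 2.01 kΩ = 1.12 mA.

I_L ≈ 1.12 mA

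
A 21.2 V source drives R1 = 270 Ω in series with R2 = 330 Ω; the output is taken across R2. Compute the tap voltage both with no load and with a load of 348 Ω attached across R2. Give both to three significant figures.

Open-circuit: V = 21.2 × 330/(270 + 330) = 11.7 V.
With the load, R2 becomes R2‖R_L = 169.4 Ω, so V = 21.2 × 169.4/439.4 = 8.17 V.

Unloaded: 11.7 V; loaded: 8.17 V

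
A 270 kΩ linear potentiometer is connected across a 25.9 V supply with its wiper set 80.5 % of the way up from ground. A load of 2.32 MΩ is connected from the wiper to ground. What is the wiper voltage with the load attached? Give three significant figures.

V ≈ 20.5 V

The wiper splits the pot into (1−α)R = 52.65 kΩ above and αR = 217.3 kΩ below.
Lower section ‖ load = 198.7 kΩ.
V_wiper = 25.9 × 198.7/(52.65 + 198.7) = 20.5 V.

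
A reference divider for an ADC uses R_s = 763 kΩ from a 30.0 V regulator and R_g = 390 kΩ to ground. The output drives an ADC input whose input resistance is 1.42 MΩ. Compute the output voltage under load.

V_out ≈ 8.59 V

The load sits in parallel with R_g: R_g‖R_L = (390 × 1420) / (390 + 1420) = 306.0 kΩ.
V_out = 30.0 × 306.0 / (763 + 306.0) = 30.0 × 306.0/1069 = 8.59 V.
(Unloaded it would have been 10.1 V.)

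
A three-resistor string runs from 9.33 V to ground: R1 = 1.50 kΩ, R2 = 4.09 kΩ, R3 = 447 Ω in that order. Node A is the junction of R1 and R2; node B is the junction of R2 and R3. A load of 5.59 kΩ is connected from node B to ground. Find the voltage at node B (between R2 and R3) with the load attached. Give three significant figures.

At node B, R3 is in parallel with the load: R3‖R_L = 413.9 Ω.
Below node A the resistance is R2 + (R3‖R_L) = 4504 Ω, so V_A = 9.33 × 4504/6004 = 6.999 V.
Then V_B = V_A × (R3‖R_L)/(R2 + R3‖R_L) = 6.999 × 413.9/4504 = 0.643 V.

V ≈ 0.643 V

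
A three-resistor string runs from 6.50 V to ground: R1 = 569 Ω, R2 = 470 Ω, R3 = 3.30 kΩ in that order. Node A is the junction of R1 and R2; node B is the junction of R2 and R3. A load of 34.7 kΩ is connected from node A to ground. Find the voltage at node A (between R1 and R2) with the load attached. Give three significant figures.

V ≈ 5.57 V

Below node A the series string R2+R3 = 3770 Ω sits in parallel with the 34700 Ω load: 3401 Ω.
V_A = 6.50 × 3401/(569 + 3401) = 5.57 V.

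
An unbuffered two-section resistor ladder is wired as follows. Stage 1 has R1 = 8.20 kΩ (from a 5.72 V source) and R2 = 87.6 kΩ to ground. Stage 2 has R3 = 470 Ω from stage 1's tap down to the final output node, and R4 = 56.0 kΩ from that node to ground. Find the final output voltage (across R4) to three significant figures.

Stage 2 presents R3+R4 = 56470 Ω as a load on stage 1's tap.
Stage 1's lower leg becomes R2‖(R3+R4) = 34340 Ω, so V_mid = 5.72 × 34340/42540 = 4.617 V.
Stage 2 is itself unloaded: V_out = V_mid × R4/(R3+R4) = 4.617 × 56000/56470 = 4.58 V.

V_out ≈ 4.58 V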